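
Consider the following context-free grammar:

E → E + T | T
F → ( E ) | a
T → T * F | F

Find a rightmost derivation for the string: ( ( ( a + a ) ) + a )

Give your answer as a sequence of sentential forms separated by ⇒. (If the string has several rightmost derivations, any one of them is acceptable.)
Start with E.
Step 1: the rightmost non-terminal is E; apply E → T:  T
Step 2: the rightmost non-terminal is T; apply T → F:  F
Step 3: the rightmost non-terminal is F; apply F → ( E ):  ( E )
Step 4: the rightmost non-terminal is E; apply E → E + T:  ( E + T )
Step 5: the rightmost non-terminal is T; apply T → F:  ( E + F )
Step 6: the rightmost non-terminal is F; apply F → a:  ( E + a )
Step 7: the rightmost non-terminal is E; apply E → T:  ( T + a )
Step 8: the rightmost non-terminal is T; apply T → F:  ( F + a )
Step 9: the rightmost non-terminal is F; apply F → ( E ):  ( ( E ) + a )
Step 10: the rightmost non-terminal is E; apply E → T:  ( ( T ) + a )
Step 11: the rightmost non-terminal is T; apply T → F:  ( ( F ) + a )
Step 12: the rightmost non-terminal is F; apply F → ( E ):  ( ( ( E ) ) + a )
Step 13: the rightmost non-terminal is E; apply E → E + T:  ( ( ( E + T ) ) + a )
Step 14: the rightmost non-terminal is T; apply T → F:  ( ( ( E + F ) ) + a )
Step 15: the rightmost non-terminal is F; apply F → a:  ( ( ( E + a ) ) + a )
Step 16: the rightmost non-terminal is E; apply E → T:  ( ( ( T + a ) ) + a )
Step 17: the rightmost non-terminal is T; apply T → F:  ( ( ( F + a ) ) + a )
Step 18: the rightmost non-terminal is F; apply F → a:  ( ( ( a + a ) ) + a )

Final answer: E ⇒ T ⇒ F ⇒ ( E ) ⇒ ( E + T ) ⇒ ( E + F ) ⇒ ( E + a ) ⇒ ( T + a ) ⇒ ( F + a ) ⇒ ( ( E ) + a ) ⇒ ( ( T ) + a ) ⇒ ( ( F ) + a ) ⇒ ( ( ( E ) ) + a ) ⇒ ( ( ( E + T ) ) + a ) ⇒ ( ( ( E + F ) ) + a ) ⇒ ( ( ( E + a ) ) + a ) ⇒ ( ( ( T + a ) ) + a ) ⇒ ( ( ( F + a ) ) + a ) ⇒ ( ( ( a + a ) ) + a )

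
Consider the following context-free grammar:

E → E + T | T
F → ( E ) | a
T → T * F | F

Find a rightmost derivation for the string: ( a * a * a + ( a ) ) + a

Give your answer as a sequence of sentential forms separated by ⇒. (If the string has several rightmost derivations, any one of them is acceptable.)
Start with E.
Step 1: the rightmost non-terminal is E; apply E → E + T:  E + T
Step 2: the rightmost non-terminal is T; apply T → F:  E + F
Step 3: the rightmost non-terminal is F; apply F → a:  E + a
Step 4: the rightmost non-terminal is E; apply E → T:  T + a
Step 5: the rightmost non-terminal is T; apply T → F:  F + a
Step 6: the rightmost non-terminal is F; apply F → ( E ):  ( E ) + a
Step 7: the rightmost non-terminal is E; apply E → E + T:  ( E + T ) + a
Step 8: the rightmost non-terminal is T; apply T → F:  ( E + F ) + a
Step 9: the rightmost non-terminal is F; apply F → ( E ):  ( E + ( E ) ) + a
Step 10: the rightmost non-terminal is E; apply E → T:  ( E + ( T ) ) + a
Step 11: the rightmost non-terminal is T; apply T → F:  ( E + ( F ) ) + a
Step 12: the rightmost non-terminal is F; apply F → a:  ( E + ( a ) ) + a
Step 13: the rightmost non-terminal is E; apply E → T:  ( T + ( a ) ) + a
Step 14: the rightmost non-terminal is T; apply T → T * F:  ( T * F + ( a ) ) + a
Step 15: the rightmost non-terminal is F; apply F → a:  ( T * a + ( a ) ) + a
Step 16: the rightmost non-terminal is T; apply T → T * F:  ( T * F * a + ( a ) ) + a
Step 17: the rightmost non-terminal is F; apply F → a:  ( T * a * a + ( a ) ) + a
Step 18: the rightmost non-terminal is T; apply T → F:  ( F * a * a + ( a ) ) + a
Step 19: the rightmost non-terminal is F; apply F → a:  ( a * a * a + ( a ) ) + a

Final answer: E ⇒ E + T ⇒ E + F ⇒ E + a ⇒ T + a ⇒ F + a ⇒ ( E ) + a ⇒ ( E + T ) + a ⇒ ( E + F ) + a ⇒ ( E + ( E ) ) + a ⇒ ( E + ( T ) ) + a ⇒ ( E + ( F ) ) + a ⇒ ( E + ( a ) ) + a ⇒ ( T + ( a ) ) + a ⇒ ( T * F + ( a ) ) + a ⇒ ( T * a + ( a ) ) + a ⇒ ( T * F * a + ( a ) ) + a ⇒ ( T * a * a + ( a ) ) + a ⇒ ( F * a * a + ( a ) ) + a ⇒ ( a * a * a + ( a ) ) + a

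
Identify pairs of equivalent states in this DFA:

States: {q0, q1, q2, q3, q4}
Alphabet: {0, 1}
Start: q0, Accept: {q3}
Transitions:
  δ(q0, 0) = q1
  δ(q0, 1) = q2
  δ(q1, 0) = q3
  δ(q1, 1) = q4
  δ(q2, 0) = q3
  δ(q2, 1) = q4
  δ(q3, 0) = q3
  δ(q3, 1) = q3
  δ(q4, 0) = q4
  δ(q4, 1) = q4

Using the table-filling algorithm:
Round 0 – mark pairs where exactly one state is accepting: (q0,q3), (q1,q3), (q2,q3), (q3,q4)
Round 1 – newly marked: (q0,q1) [on 0: q1 vs q3, already marked]; (q0,q2) [on 0: q1 vs q3, already marked]; (q1,q4) [on 0: q3 vs q4, already marked]; (q2,q4) [on 0: q3 vs q4, already marked]
Round 2 – newly marked: (q0,q4) [on 0: q1 vs q4, already marked]
No further pairs can be marked.
(q1, q2) unmarked: δ(q1,0)=q3, δ(q2,0)=q3; δ(q1,1)=q4, δ(q2,1)=q4 → equivalent
Equivalent pairs: (q1, q2)

Final answer: Equivalent pairs: (q1, q2)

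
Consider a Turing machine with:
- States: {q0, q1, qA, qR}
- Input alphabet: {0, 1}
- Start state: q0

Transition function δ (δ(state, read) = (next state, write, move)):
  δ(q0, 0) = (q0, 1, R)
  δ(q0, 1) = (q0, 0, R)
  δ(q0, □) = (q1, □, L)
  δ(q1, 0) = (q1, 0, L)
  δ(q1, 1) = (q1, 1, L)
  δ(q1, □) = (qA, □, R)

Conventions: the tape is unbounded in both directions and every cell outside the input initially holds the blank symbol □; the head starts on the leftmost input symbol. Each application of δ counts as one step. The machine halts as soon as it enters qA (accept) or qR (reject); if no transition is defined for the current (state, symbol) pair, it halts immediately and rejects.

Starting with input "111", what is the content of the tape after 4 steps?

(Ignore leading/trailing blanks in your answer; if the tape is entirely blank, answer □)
Step 0: [q0]111 (head at position 0)
Step 1: δ(q0, 1) = (q0, 0, R)  ⊢  0[q0]11 (head at position 1)
Step 2: δ(q0, 1) = (q0, 0, R)  ⊢  00[q0]1 (head at position 2)
Step 3: δ(q0, 1) = (q0, 0, R)  ⊢  000[q0]□ (head at position 3)
Step 4: δ(q0, □) = (q1, □, L)  ⊢  00[q1]0□ (head at position 2)
Tape after 4 steps (ignoring surrounding blanks): 000

Final answer: Tape: 000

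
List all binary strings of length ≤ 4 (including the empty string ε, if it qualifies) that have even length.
Checking every binary string of length 0 to 4:
  Length 0: accepted: ε | rejected: (none)
  Length 1: accepted: (none) | rejected: 0, 1
  Length 2: accepted: 00, 01, 10, 11 | rejected: (none)
  Length 3: accepted: (none) | rejected: 000, 001, 010, 011, 100, 101, 110, 111
  Length 4: accepted: 0000, 0001, 0010, 0011, 0100, 0101, 0110, 0111, 1000, 1001, 1010, 1011, 1100, 1101, 1110, 1111 | rejected: (none)
Total: 21 string(s).

Final answer: ε, 00, 01, 10, 11, 0000, 0001, 0010, 0011, 0100, 0101, 0110, 0111, 1000, 1001, 1010, 1011, 1100, 1101, 1110, 1111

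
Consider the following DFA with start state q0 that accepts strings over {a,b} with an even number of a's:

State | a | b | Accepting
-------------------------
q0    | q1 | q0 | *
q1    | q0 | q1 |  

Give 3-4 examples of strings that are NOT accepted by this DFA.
Any strings that end in a non-accepting state work; for example:
"ab": q0 → q1 → q1; q1 is not accepting → rejected
"aaba": q0 → q1 → q0 → q0 → q1; q1 is not accepting → rejected
"abbb": q0 → q1 → q1 → q1 → q1; q1 is not accepting → rejected
"bbba": q0 → q0 → q0 → q0 → q1; q1 is not accepting → rejected

Final answer: "ab", "aaba", "abbb", "bbba"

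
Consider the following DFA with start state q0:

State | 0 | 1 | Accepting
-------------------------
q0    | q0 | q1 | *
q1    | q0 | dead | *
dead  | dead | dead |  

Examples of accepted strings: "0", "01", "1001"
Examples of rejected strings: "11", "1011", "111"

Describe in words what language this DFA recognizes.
binary strings with no two consecutive 1s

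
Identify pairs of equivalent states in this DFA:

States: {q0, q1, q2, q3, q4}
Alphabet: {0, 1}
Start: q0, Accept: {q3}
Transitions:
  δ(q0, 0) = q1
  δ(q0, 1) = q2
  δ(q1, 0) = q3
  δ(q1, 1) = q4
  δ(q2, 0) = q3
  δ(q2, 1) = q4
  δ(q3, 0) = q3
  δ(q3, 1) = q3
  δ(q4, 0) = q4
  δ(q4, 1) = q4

Using the table-filling algorithm:
Round 0 – mark pairs where exactly one state is accepting: (q0,q3), (q1,q3), (q2,q3), (q3,q4)
Round 1 – newly marked: (q0,q1) [on 0: q1 vs q3, already marked]; (q0,q2) [on 0: q1 vs q3, already marked]; (q1,q4) [on 0: q3 vs q4, already marked]; (q2,q4) [on 0: q3 vs q4, already marked]
Round 2 – newly marked: (q0,q4) [on 0: q1 vs q4, already marked]
No further pairs can be marked.
(q1, q2) unmarked: δ(q1,0)=q3, δ(q2,0)=q3; δ(q1,1)=q4, δ(q2,1)=q4 → equivalent
Equivalent pairs: (q1, q2)

Final answer: Equivalent pairs: (q1, q2)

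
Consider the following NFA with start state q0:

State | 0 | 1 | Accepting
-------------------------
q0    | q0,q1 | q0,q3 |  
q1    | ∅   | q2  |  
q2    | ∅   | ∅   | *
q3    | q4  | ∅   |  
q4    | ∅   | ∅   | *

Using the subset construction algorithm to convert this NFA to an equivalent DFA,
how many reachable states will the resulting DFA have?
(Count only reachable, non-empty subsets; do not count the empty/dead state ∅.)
Start subset: {q0}
{q0}: on 0 → {q0, q1}, on 1 → {q0, q3}
{q0, q1}: on 0 → {q0, q1}, on 1 → {q0, q2, q3}
{q0, q3}: on 0 → {q0, q1, q4}, on 1 → {q0, q3}
{q0, q2, q3}: on 0 → {q0, q1, q4}, on 1 → {q0, q3}
{q0, q1, q4}: on 0 → {q0, q1}, on 1 → {q0, q2, q3}
Reachable non-empty subsets: {q0}, {q0, q1}, {q0, q3}, {q0, q2, q3}, {q0, q1, q4} — 5 in total.

Final answer: 5 states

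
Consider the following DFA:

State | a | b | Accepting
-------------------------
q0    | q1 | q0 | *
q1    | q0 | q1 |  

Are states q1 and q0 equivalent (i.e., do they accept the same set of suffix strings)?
Try the suffix ε (the empty string).
From q1: q1 — not accepting.
From q0: q0 — accepting.
The two states disagree on this suffix, so they are not equivalent.

Final answer: No. Distinguishing string: ε (the empty string) - accepted from q0 but not from q1.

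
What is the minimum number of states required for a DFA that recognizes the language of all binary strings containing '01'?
Language: binary strings containing '01'
Lower bound (Myhill–Nerode): the prefixes ε, 0, 01 are pairwise distinguishable:
  ε vs 01: suffix ε distinguishes them (ε is rejected, 01 is accepted)
  0 vs 01: suffix ε distinguishes them (0 is rejected, 01 is accepted)
  ε vs 0: suffix 1 distinguishes them (ε·1 = 1 is rejected, 0·1 = 01 is accepted)
So any DFA needs at least 3 states.
Upper bound: a DFA with 3 states exists (one state per class above: 'no progress', 'last symbol 0', and 'seen 01' (accepting sink)).
Minimum states: 3

Final answer: 3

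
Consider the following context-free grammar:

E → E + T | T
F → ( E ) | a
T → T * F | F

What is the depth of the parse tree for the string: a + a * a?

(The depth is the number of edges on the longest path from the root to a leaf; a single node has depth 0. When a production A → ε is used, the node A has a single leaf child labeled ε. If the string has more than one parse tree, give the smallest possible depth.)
The grammar is unambiguous; the parse tree of a + a * a is:
E → E + T at the root (depth 0).
  Left E (depth 1) → T (2) → F (3) → a (4).
  Right T (depth 1) → T * F; that T (2) → F (3) → a (4); F (2) → a (3).
The longest root-to-leaf paths have 4 edges.
Depth = 4.

Final answer: 4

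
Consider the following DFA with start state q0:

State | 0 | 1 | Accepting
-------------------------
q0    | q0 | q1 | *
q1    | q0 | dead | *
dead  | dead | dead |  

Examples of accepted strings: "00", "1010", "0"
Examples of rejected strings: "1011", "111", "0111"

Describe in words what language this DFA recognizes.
binary strings with no two consecutive 1s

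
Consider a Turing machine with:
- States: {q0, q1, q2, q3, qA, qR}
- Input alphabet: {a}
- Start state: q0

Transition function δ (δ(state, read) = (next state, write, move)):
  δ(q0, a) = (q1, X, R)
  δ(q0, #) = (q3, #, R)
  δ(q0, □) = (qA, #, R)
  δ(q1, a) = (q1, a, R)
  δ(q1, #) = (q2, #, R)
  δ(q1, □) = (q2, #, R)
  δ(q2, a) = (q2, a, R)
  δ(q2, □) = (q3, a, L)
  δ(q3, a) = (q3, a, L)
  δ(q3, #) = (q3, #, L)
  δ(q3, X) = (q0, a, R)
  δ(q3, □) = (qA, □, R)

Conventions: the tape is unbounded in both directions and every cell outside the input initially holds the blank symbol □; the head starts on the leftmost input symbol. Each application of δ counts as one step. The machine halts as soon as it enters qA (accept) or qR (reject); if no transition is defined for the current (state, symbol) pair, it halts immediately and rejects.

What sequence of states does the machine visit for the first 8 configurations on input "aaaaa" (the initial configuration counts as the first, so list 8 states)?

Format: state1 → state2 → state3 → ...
Step 0: [q0]aaaaa (head at position 0)
Step 1: δ(q0, a) = (q1, X, R)  ⊢  X[q1]aaaa (head at position 1)
Step 2: δ(q1, a) = (q1, a, R)  ⊢  Xa[q1]aaa (head at position 2)
Step 3: δ(q1, a) = (q1, a, R)  ⊢  Xaa[q1]aa (head at position 3)
Step 4: δ(q1, a) = (q1, a, R)  ⊢  Xaaa[q1]a (head at position 4)
Step 5: δ(q1, a) = (q1, a, R)  ⊢  Xaaaa[q1]□ (head at position 5)
Step 6: δ(q1, □) = (q2, #, R)  ⊢  Xaaaa#[q2]□ (head at position 6)
Step 7: δ(q2, □) = (q3, a, L)  ⊢  Xaaaa[q3]#a (head at position 5)
Reading off the states of these 8 configurations: q0 → q1 → q1 → q1 → q1 → q1 → q2 → q3

Final answer: q0 → q1 → q1 → q1 → q1 → q1 → q2 → q3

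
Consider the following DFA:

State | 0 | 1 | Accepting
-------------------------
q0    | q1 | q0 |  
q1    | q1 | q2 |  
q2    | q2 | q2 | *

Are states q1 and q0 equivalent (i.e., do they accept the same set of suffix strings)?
Try the suffix "1".
From q1: q1 → q2 — accepting.
From q0: q0 → q0 — not accepting.
The two states disagree on this suffix, so they are not equivalent.

Final answer: No. Distinguishing string: "1" - accepted from q1 but not from q0.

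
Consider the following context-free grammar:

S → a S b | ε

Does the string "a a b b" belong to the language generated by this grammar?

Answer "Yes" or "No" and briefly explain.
A derivation exists: S ⇒ a S b ⇒ a a S b b ⇒ a a b b (using S → a S b twice, then S → ε).

Final answer: Yes - a valid derivation exists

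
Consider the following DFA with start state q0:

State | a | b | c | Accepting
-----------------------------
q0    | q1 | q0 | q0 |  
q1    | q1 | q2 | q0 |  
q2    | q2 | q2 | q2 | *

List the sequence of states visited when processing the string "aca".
q0 → q1 → q0 → q1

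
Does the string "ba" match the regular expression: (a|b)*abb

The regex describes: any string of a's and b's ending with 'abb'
No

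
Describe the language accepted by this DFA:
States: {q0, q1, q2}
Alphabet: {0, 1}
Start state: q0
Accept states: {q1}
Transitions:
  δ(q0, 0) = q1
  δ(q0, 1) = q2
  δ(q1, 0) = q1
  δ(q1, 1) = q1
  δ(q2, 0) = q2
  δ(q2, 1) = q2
Analyzing the DFA structure:
Start state: q0
Accept states: {q1}
Interpreting what each state remembers (checking against the transitions):
  q0: nothing has been read yet
  q1: the first symbol was 0
  q2: the first symbol was 1 (trap state)
  δ(q0, 0): in q0 (nothing has been read yet), after reading 0 we have: the first symbol was 0 → q1
  δ(q0, 1): in q0 (nothing has been read yet), after reading 1 we have: the first symbol was 1 (trap state) → q2
  δ(q1, 0): in q1 (the first symbol was 0), after reading 0 we have: the first symbol was 0 → q1
  δ(q1, 1): in q1 (the first symbol was 0), after reading 1 we have: the first symbol was 0 → q1
  δ(q2, 0): in q2 (the first symbol was 1 (trap state)), after reading 0 we have: the first symbol was 1 (trap state) → q2
  δ(q2, 1): in q2 (the first symbol was 1 (trap state)), after reading 1 we have: the first symbol was 1 (trap state) → q2
A string is accepted iff it ends in {q1}, i.e. the first symbol was 0.
Language: All binary strings starting with 0

Final answer: All binary strings starting with 0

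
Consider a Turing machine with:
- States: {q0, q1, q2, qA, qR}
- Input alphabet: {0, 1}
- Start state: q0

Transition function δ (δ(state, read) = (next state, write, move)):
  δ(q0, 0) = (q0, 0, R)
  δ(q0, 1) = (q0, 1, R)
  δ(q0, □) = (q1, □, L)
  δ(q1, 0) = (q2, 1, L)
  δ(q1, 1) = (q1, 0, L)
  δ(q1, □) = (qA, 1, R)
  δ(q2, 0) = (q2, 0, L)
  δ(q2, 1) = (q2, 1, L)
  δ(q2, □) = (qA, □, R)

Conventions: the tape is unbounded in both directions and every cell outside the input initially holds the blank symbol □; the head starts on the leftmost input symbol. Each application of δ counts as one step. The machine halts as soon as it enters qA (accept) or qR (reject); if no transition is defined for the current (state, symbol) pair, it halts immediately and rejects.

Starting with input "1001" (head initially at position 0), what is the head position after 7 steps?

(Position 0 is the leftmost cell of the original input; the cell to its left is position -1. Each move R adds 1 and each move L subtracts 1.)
Step 0: [q0]1001 (head at position 0)
Step 1: δ(q0, 1) = (q0, 1, R)  ⊢  1[q0]001 (head at position 1)
Step 2: δ(q0, 0) = (q0, 0, R)  ⊢  10[q0]01 (head at position 2)
Step 3: δ(q0, 0) = (q0, 0, R)  ⊢  100[q0]1 (head at position 3)
Step 4: δ(q0, 1) = (q0, 1, R)  ⊢  1001[q0]□ (head at position 4)
Step 5: δ(q0, □) = (q1, □, L)  ⊢  100[q1]1□ (head at position 3)
Step 6: δ(q1, 1) = (q1, 0, L)  ⊢  10[q1]00□ (head at position 2)
Step 7: δ(q1, 0) = (q2, 1, L)  ⊢  1[q2]010□ (head at position 1)
Head position after 7 steps: 1

Final answer: Position 1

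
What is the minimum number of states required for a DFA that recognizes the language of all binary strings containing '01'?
Language: binary strings containing '01'
Lower bound (Myhill–Nerode): the prefixes ε, 0, 01 are pairwise distinguishable:
  ε vs 01: suffix ε distinguishes them (ε is rejected, 01 is accepted)
  0 vs 01: suffix ε distinguishes them (0 is rejected, 01 is accepted)
  ε vs 0: suffix 1 distinguishes them (ε·1 = 1 is rejected, 0·1 = 01 is accepted)
So any DFA needs at least 3 states.
Upper bound: a DFA with 3 states exists (one state per class above: 'no progress', 'last symbol 0', and 'seen 01' (accepting sink)).
Minimum states: 3

Final answer: 3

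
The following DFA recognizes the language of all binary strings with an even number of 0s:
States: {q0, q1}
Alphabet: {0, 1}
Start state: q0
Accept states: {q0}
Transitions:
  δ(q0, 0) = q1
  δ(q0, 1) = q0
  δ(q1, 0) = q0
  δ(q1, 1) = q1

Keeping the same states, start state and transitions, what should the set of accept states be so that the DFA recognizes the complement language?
The DFA is complete (every state has a transition on every symbol), so the complement
is recognized by the same DFA with accepting and non-accepting states swapped.
Original accept states: {q0}
Complement accept states = All states - Original accept states
= {q0, q1} - {q0}
= {q1}
Complement language: strings with an ODD number of 0s

Final answer: {q1}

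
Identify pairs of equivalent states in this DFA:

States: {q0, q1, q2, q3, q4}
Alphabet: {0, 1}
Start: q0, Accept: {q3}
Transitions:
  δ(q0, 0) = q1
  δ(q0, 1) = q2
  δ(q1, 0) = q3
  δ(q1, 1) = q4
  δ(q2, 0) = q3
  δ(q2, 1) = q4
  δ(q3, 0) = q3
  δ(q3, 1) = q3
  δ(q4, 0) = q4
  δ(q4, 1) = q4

Using the table-filling algorithm:
Round 0 – mark pairs where exactly one state is accepting: (q0,q3), (q1,q3), (q2,q3), (q3,q4)
Round 1 – newly marked: (q0,q1) [on 0: q1 vs q3, already marked]; (q0,q2) [on 0: q1 vs q3, already marked]; (q1,q4) [on 0: q3 vs q4, already marked]; (q2,q4) [on 0: q3 vs q4, already marked]
Round 2 – newly marked: (q0,q4) [on 0: q1 vs q4, already marked]
No further pairs can be marked.
(q1, q2) unmarked: δ(q1,0)=q3, δ(q2,0)=q3; δ(q1,1)=q4, δ(q2,1)=q4 → equivalent
Equivalent pairs: (q1, q2)

Final answer: Equivalent pairs: (q1, q2)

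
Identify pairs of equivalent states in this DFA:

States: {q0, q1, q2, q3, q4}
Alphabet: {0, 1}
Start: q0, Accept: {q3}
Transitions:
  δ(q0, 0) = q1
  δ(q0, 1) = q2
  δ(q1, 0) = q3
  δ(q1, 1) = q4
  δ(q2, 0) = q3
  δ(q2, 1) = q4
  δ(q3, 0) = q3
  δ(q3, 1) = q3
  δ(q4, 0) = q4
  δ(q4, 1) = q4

Using the table-filling algorithm:
Round 0 – mark pairs where exactly one state is accepting: (q0,q3), (q1,q3), (q2,q3), (q3,q4)
Round 1 – newly marked: (q0,q1) [on 0: q1 vs q3, already marked]; (q0,q2) [on 0: q1 vs q3, already marked]; (q1,q4) [on 0: q3 vs q4, already marked]; (q2,q4) [on 0: q3 vs q4, already marked]
Round 2 – newly marked: (q0,q4) [on 0: q1 vs q4, already marked]
No further pairs can be marked.
(q1, q2) unmarked: δ(q1,0)=q3, δ(q2,0)=q3; δ(q1,1)=q4, δ(q2,1)=q4 → equivalent
Equivalent pairs: (q1, q2)

Final answer: Equivalent pairs: (q1, q2)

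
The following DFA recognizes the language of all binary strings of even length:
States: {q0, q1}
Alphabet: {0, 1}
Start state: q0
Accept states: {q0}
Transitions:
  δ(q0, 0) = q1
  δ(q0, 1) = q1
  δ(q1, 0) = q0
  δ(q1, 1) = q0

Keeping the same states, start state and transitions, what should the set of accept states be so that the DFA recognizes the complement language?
The DFA is complete (every state has a transition on every symbol), so the complement
is recognized by the same DFA with accepting and non-accepting states swapped.
Original accept states: {q0}
Complement accept states = All states - Original accept states
= {q0, q1} - {q0}
= {q1}
Complement language: strings of ODD length

Final answer: {q1}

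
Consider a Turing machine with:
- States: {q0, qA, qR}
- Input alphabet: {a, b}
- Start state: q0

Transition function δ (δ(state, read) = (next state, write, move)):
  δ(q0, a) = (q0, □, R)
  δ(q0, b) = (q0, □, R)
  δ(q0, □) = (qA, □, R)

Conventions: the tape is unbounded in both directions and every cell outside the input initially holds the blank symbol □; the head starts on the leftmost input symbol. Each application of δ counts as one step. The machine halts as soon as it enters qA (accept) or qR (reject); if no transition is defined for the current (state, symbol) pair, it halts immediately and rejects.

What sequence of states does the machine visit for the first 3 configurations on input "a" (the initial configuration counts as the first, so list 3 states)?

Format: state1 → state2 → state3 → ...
Step 0: [q0]a (head at position 0)
Step 1: δ(q0, a) = (q0, □, R)  ⊢  □[q0]□ (head at position 1)
Step 2: δ(q0, □) = (qA, □, R)  ⊢  □□[qA]□ (head at position 2)
Reading off the states of these 3 configurations: q0 → q0 → qA

Final answer: q0 → q0 → qA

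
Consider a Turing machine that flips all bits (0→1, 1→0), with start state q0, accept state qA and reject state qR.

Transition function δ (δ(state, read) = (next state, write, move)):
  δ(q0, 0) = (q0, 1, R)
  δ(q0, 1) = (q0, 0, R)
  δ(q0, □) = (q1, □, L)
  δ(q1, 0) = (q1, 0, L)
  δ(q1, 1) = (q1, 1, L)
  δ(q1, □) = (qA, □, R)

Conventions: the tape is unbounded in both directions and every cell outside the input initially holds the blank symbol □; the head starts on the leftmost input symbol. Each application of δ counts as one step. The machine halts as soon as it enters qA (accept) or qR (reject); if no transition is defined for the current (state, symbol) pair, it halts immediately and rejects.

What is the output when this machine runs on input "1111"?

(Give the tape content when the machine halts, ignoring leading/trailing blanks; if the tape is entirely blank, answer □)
Step 0: [q0]1111 (head at position 0)
Step 1: δ(q0, 1) = (q0, 0, R)  ⊢  0[q0]111 (head at position 1)
Step 2: δ(q0, 1) = (q0, 0, R)  ⊢  00[q0]11 (head at position 2)
Step 3: δ(q0, 1) = (q0, 0, R)  ⊢  000[q0]1 (head at position 3)
Step 4: δ(q0, 1) = (q0, 0, R)  ⊢  0000[q0]□ (head at position 4)
Step 5: δ(q0, □) = (q1, □, L)  ⊢  000[q1]0□ (head at position 3)
Step 6: δ(q1, 0) = (q1, 0, L)  ⊢  00[q1]00□ (head at position 2)
Step 7: δ(q1, 0) = (q1, 0, L)  ⊢  0[q1]000□ (head at position 1)
Step 8: δ(q1, 0) = (q1, 0, L)  ⊢  [q1]0000□ (head at position 0)
Step 9: δ(q1, 0) = (q1, 0, L)  ⊢  [q1]□0000□ (head at position -1)
Step 10: δ(q1, □) = (qA, □, R)  ⊢  □[qA]0000□ (head at position 0)
The machine is in qA, so it halts and accepts.
Tape content when halted (ignoring surrounding blanks): 0000

Final answer: Output: 0000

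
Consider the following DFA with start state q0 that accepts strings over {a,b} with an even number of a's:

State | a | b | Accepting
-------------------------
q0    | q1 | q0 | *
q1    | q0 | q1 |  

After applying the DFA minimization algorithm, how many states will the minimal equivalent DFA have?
All 2 states are reachable from q0, so none can be removed as unreachable.
Table-filling: first mark every (accepting, non-accepting) pair as distinguishable (accepting: {q0}; non-accepting: {q1}).
Every pair of states is distinguishable, so the DFA is already minimal.
Equivalence classes: {q0}, {q1} → 2 states.

Final answer: 2 states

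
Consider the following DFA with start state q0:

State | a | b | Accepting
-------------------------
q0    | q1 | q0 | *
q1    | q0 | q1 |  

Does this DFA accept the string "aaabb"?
Start in q0.
Read 'a': q0 → q1
Read 'a': q1 → q0
Read 'a': q0 → q1
Read 'b': q1 → q1
Read 'b': q1 → q1
Final state q1 is not accepting, so the string is rejected.

Final answer: No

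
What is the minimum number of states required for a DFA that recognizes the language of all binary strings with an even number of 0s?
Language: binary strings with an even number of 0s
Lower bound (Myhill–Nerode): the prefixes ε, 0 are pairwise distinguishable:
  ε vs 0: suffix ε distinguishes them (ε has zero 0s (accepted), 0 has one 0 (rejected))
So any DFA needs at least 2 states.
Upper bound: a DFA with 2 states exists (one state per class above).
Minimum states: 2

Final answer: 2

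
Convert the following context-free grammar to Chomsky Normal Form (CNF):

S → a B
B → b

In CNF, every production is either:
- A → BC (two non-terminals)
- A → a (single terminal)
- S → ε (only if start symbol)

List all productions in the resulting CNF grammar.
The grammar has no ε-productions or unit productions to eliminate.
S → a B has terminal a in a right-hand side of length ≥ 2: introduce T_a → a and use T_a in place of a.
B → b is already in CNF (single terminal) – keep it.
S → a B becomes S → T_a B.
Resulting CNF grammar (3 productions): T_a → a; B → b; S → T_a B

Final answer: T_a → a; B → b; S → T_a B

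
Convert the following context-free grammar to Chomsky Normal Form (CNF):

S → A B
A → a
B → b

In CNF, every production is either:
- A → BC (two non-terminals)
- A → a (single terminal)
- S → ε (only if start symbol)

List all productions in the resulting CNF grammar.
The grammar has no ε-productions or unit productions to eliminate.
S → A B is already in CNF (two non-terminals) – keep it.
A → a is already in CNF (single terminal) – keep it.
B → b is already in CNF (single terminal) – keep it.
Resulting CNF grammar (3 productions): A → a; B → b; S → A B

Final answer: A → a; B → b; S → A B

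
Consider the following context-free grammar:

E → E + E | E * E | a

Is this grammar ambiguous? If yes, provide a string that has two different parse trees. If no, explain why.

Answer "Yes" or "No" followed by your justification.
Two different leftmost derivations of a + a * a:
  (1) E ⇒ E + E ⇒ a + E ⇒ a + E * E ⇒ a + a * E ⇒ a + a * a   (tree groups a + (a * a))
  (2) E ⇒ E * E ⇒ E + E * E ⇒ a + E * E ⇒ a + a * E ⇒ a + a * a   (tree groups (a + a) * a)
Two distinct leftmost derivations = two distinct parse trees, so the grammar is ambiguous.

Final answer: Yes - the string 'a + a * a' has two distinct leftmost derivations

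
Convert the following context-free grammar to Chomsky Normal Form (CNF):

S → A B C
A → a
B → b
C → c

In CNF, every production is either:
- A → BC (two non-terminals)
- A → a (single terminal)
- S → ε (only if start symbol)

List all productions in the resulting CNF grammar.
The grammar has no ε-productions or unit productions to eliminate.
A → a is already in CNF (single terminal) – keep it.
B → b is already in CNF (single terminal) – keep it.
C → c is already in CNF (single terminal) – keep it.
S → A B C has 3 symbols on the right: break it into binary productions S → A X0, X0 → B C.
Resulting CNF grammar (5 productions): A → a; B → b; C → c; S → A X0; X0 → B C

Final answer: A → a; B → b; C → c; S → A X0; X0 → B C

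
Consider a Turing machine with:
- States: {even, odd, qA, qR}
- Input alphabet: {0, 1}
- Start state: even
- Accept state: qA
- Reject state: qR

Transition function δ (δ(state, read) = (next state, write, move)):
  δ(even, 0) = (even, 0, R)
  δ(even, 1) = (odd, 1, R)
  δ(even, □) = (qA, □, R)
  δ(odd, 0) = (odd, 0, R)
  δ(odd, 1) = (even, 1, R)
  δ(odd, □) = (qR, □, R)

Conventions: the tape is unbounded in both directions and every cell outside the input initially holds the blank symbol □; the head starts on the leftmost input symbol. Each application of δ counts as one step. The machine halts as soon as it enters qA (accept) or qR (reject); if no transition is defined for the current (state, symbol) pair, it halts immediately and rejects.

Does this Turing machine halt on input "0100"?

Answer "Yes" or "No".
Step 0: [even]0100 (head at position 0)
Step 1: δ(even, 0) = (even, 0, R)  ⊢  0[even]100 (head at position 1)
Step 2: δ(even, 1) = (odd, 1, R)  ⊢  01[odd]00 (head at position 2)
Step 3: δ(odd, 0) = (odd, 0, R)  ⊢  010[odd]0 (head at position 3)
Step 4: δ(odd, 0) = (odd, 0, R)  ⊢  0100[odd]□ (head at position 4)
Step 5: δ(odd, □) = (qR, □, R)  ⊢  0100□[qR]□ (head at position 5)
The machine is in qR, so it halts and rejects.
It halts after 5 steps.

Final answer: Yes - halts after 5 steps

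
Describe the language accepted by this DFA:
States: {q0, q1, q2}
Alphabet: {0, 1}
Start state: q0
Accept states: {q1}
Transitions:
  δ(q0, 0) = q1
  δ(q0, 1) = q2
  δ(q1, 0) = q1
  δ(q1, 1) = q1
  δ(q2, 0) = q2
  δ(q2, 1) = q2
Analyzing the DFA structure:
Start state: q0
Accept states: {q1}
Interpreting what each state remembers (checking against the transitions):
  q0: nothing has been read yet
  q1: the first symbol was 0
  q2: the first symbol was 1 (trap state)
  δ(q0, 0): in q0 (nothing has been read yet), after reading 0 we have: the first symbol was 0 → q1
  δ(q0, 1): in q0 (nothing has been read yet), after reading 1 we have: the first symbol was 1 (trap state) → q2
  δ(q1, 0): in q1 (the first symbol was 0), after reading 0 we have: the first symbol was 0 → q1
  δ(q1, 1): in q1 (the first symbol was 0), after reading 1 we have: the first symbol was 0 → q1
  δ(q2, 0): in q2 (the first symbol was 1 (trap state)), after reading 0 we have: the first symbol was 1 (trap state) → q2
  δ(q2, 1): in q2 (the first symbol was 1 (trap state)), after reading 1 we have: the first symbol was 1 (trap state) → q2
A string is accepted iff it ends in {q1}, i.e. the first symbol was 0.
Language: All binary strings starting with 0

Final answer: All binary strings starting with 0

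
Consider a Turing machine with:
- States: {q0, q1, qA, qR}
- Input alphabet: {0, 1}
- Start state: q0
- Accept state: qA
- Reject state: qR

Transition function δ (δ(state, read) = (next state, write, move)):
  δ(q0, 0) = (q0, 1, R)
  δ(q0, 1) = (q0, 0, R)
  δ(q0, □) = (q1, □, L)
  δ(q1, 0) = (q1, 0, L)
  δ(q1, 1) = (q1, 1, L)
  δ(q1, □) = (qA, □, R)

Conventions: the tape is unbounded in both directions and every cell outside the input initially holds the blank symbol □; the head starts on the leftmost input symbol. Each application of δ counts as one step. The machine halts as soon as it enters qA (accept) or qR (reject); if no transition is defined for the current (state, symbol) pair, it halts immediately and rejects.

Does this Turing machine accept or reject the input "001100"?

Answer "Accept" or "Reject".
Step 0: [q0]001100 (head at position 0)
Step 1: δ(q0, 0) = (q0, 1, R)  ⊢  1[q0]01100 (head at position 1)
Step 2: δ(q0, 0) = (q0, 1, R)  ⊢  11[q0]1100 (head at position 2)
Step 3: δ(q0, 1) = (q0, 0, R)  ⊢  110[q0]100 (head at position 3)
Step 4: δ(q0, 1) = (q0, 0, R)  ⊢  1100[q0]00 (head at position 4)
Step 5: δ(q0, 0) = (q0, 1, R)  ⊢  11001[q0]0 (head at position 5)
Step 6: δ(q0, 0) = (q0, 1, R)  ⊢  110011[q0]□ (head at position 6)
Step 7: δ(q0, □) = (q1, □, L)  ⊢  11001[q1]1□ (head at position 5)
Step 8: δ(q1, 1) = (q1, 1, L)  ⊢  1100[q1]11□ (head at position 4)
Step 9: δ(q1, 1) = (q1, 1, L)  ⊢  110[q1]011□ (head at position 3)
Step 10: δ(q1, 0) = (q1, 0, L)  ⊢  11[q1]0011□ (head at position 2)
Step 11: δ(q1, 0) = (q1, 0, L)  ⊢  1[q1]10011□ (head at position 1)
Step 12: δ(q1, 1) = (q1, 1, L)  ⊢  [q1]110011□ (head at position 0)
Step 13: δ(q1, 1) = (q1, 1, L)  ⊢  [q1]□110011□ (head at position -1)
Step 14: δ(q1, □) = (qA, □, R)  ⊢  □[qA]110011□ (head at position 0)
The machine is in qA, so it halts and accepts.

Final answer: Accept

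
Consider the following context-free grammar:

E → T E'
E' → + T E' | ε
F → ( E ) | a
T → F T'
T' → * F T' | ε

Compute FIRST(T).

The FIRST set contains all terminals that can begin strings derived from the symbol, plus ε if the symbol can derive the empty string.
FIRST(F): F → ( E ) contributes '(' and F → a contributes 'a', so FIRST(F) = {(, a}. F is not nullable.
FIRST(T): T → F T' begins with F, and F is not nullable, so FIRST(T) = FIRST(F) = {(, a}.

Final answer: {(, a}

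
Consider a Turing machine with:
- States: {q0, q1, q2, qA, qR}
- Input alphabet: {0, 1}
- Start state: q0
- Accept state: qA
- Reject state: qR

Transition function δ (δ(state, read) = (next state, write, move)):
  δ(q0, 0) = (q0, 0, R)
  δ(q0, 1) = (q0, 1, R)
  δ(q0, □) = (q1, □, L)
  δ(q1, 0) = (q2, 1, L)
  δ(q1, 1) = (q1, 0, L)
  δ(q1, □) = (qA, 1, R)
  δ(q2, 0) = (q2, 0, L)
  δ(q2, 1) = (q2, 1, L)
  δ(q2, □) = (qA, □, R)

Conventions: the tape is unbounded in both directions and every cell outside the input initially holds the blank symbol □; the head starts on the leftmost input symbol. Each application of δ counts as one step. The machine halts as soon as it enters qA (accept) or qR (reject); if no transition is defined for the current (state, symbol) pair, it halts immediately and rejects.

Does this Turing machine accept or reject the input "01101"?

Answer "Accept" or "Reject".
Step 0: [q0]01101 (head at position 0)
Step 1: δ(q0, 0) = (q0, 0, R)  ⊢  0[q0]1101 (head at position 1)
Step 2: δ(q0, 1) = (q0, 1, R)  ⊢  01[q0]101 (head at position 2)
Step 3: δ(q0, 1) = (q0, 1, R)  ⊢  011[q0]01 (head at position 3)
Step 4: δ(q0, 0) = (q0, 0, R)  ⊢  0110[q0]1 (head at position 4)
Step 5: δ(q0, 1) = (q0, 1, R)  ⊢  01101[q0]□ (head at position 5)
Step 6: δ(q0, □) = (q1, □, L)  ⊢  0110[q1]1□ (head at position 4)
Step 7: δ(q1, 1) = (q1, 0, L)  ⊢  011[q1]00□ (head at position 3)
Step 8: δ(q1, 0) = (q2, 1, L)  ⊢  01[q2]110□ (head at position 2)
Step 9: δ(q2, 1) = (q2, 1, L)  ⊢  0[q2]1110□ (head at position 1)
Step 10: δ(q2, 1) = (q2, 1, L)  ⊢  [q2]01110□ (head at position 0)
Step 11: δ(q2, 0) = (q2, 0, L)  ⊢  [q2]□01110□ (head at position -1)
Step 12: δ(q2, □) = (qA, □, R)  ⊢  □[qA]01110□ (head at position 0)
The machine is in qA, so it halts and accepts.

Final answer: Accept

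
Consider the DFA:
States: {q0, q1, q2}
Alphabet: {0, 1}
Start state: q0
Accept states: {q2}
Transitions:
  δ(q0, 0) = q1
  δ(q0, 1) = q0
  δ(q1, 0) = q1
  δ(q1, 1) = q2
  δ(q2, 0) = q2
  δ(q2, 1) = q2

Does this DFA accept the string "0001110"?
Processing string "0001110":
  q0 --0--> q1
  q1 --0--> q1
  q1 --0--> q1
  q1 --1--> q2
  q2 --1--> q2
  q2 --1--> q2
  q2 --0--> q2
Final state: q2
Accept states: {q2}
q2 is an accept state, so the string is accepted.

Final answer: Yes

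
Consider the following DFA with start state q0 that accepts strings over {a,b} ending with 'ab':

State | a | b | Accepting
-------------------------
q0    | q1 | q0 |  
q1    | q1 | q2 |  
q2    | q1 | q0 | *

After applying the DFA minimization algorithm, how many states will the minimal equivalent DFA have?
All 3 states are reachable from q0, so none can be removed as unreachable.
Table-filling: first mark every (accepting, non-accepting) pair as distinguishable (accepting: {q2}; non-accepting: {q0, q1}).
Round 1: (q0, q1) on 'b' go to q0 and q2, already distinguishable → mark.
Every pair of states is distinguishable, so the DFA is already minimal.
Equivalence classes: {q0}, {q1}, {q2} → 3 states.

Final answer: 3 states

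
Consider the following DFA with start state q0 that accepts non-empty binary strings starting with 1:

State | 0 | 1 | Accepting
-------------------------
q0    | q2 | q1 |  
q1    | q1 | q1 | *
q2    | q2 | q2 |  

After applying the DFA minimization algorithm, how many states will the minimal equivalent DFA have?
All 3 states are reachable from q0, so none can be removed as unreachable.
Table-filling: first mark every (accepting, non-accepting) pair as distinguishable (accepting: {q1}; non-accepting: {q0, q2}).
Round 1: (q0, q2) on '1' go to q1 and q2, already distinguishable → mark.
Every pair of states is distinguishable, so the DFA is already minimal.
Equivalence classes: {q0}, {q1}, {q2} → 3 states.

Final answer: 3 states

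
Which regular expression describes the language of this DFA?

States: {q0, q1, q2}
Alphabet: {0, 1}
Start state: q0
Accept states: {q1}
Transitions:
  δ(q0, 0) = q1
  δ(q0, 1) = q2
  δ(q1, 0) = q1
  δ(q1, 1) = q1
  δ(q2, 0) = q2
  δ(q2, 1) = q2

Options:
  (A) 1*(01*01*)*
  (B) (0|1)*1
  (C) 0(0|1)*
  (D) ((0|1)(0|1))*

Testing sample strings against the DFA:
  '10011' -> rejected
  '01' -> accepted
  '01101' -> accepted
  '00' -> accepted
Checking each option for a counterexample:
  (A) 1*(01*01*)*: ε is rejected by the DFA but matches the regex → eliminated
  (B) (0|1)*1: '0' is accepted by the DFA but does not match the regex → eliminated
  (C) 0(0|1)*: agrees with the DFA on all strings of length ≤ 4
  (D) ((0|1)(0|1))*: ε is rejected by the DFA but matches the regex → eliminated
Only (C) 0(0|1)* is consistent with the DFA.

Final answer: (C) 0(0|1)*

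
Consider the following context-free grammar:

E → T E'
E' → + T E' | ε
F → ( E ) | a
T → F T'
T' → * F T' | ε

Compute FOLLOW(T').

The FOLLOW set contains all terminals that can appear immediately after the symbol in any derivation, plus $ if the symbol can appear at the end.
Useful FIRST sets: FIRST(E') = {+, ε}, FIRST(T') = {*, ε} (both E' and T' are nullable).
FOLLOW(E): E is the start symbol → $; E appears in F → ( E ) followed by ')' → FOLLOW(E) = {), $}.
FOLLOW(E'): E' appears at the right end of E → T E' and of E' → + T E', so FOLLOW(E') ⊇ FOLLOW(E) (the second occurrence adds nothing new). FOLLOW(E') = {), $}.
FOLLOW(T): in E → T E' and E' → + T E', T is followed by E': add FIRST(E') minus ε = {+}; since E' is nullable, also add FOLLOW(E) and FOLLOW(E') = {), $}. FOLLOW(T) = {+, ), $}.
FOLLOW(T'): T' appears at the right end of T → F T' and of T' → * F T', so FOLLOW(T') = FOLLOW(T) = {+, ), $}.

Final answer: {$, ), +}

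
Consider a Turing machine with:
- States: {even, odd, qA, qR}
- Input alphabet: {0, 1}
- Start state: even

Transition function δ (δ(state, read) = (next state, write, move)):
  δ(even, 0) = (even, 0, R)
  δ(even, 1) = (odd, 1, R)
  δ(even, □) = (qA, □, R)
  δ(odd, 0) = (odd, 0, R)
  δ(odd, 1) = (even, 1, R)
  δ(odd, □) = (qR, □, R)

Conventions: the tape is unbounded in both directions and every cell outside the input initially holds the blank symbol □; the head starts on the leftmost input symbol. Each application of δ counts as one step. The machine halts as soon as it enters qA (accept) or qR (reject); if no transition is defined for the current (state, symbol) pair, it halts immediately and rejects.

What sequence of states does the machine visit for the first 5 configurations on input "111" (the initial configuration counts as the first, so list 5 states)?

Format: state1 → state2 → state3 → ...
Step 0: [even]111 (head at position 0)
Step 1: δ(even, 1) = (odd, 1, R)  ⊢  1[odd]11 (head at position 1)
Step 2: δ(odd, 1) = (even, 1, R)  ⊢  11[even]1 (head at position 2)
Step 3: δ(even, 1) = (odd, 1, R)  ⊢  111[odd]□ (head at position 3)
Step 4: δ(odd, □) = (qR, □, R)  ⊢  111□[qR]□ (head at position 4)
Reading off the states of these 5 configurations: even → odd → even → odd → qR

Final answer: even → odd → even → odd → qR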